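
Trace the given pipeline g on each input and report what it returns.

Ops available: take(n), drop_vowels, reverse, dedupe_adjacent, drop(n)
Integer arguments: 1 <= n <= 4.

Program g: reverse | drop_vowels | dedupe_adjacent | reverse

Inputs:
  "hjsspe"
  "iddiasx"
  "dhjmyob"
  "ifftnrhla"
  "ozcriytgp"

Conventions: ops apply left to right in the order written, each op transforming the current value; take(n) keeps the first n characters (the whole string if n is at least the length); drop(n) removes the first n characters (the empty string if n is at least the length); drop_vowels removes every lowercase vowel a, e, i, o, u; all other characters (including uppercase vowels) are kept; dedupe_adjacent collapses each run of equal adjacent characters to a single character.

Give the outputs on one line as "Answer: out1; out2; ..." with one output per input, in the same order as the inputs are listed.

"hjsp"; "dsx"; "dhjmyb"; "ftnrhl"; "zcrytgp"

Execution, op by op:
  "hjsspe" -> "epssjh" -> "pssjh" -> "psjh" -> "hjsp"
  "iddiasx" -> "xsaiddi" -> "xsdd" -> "xsd" -> "dsx"
  "dhjmyob" -> "boymjhd" -> "bymjhd" -> "bymjhd" -> "dhjmyb"
  "ifftnrhla" -> "alhrntffi" -> "lhrntff" -> "lhrntf" -> "ftnrhl"
  "ozcriytgp" -> "pgtyirczo" -> "pgtyrcz" -> "pgtyrcz" -> "zcrytgp"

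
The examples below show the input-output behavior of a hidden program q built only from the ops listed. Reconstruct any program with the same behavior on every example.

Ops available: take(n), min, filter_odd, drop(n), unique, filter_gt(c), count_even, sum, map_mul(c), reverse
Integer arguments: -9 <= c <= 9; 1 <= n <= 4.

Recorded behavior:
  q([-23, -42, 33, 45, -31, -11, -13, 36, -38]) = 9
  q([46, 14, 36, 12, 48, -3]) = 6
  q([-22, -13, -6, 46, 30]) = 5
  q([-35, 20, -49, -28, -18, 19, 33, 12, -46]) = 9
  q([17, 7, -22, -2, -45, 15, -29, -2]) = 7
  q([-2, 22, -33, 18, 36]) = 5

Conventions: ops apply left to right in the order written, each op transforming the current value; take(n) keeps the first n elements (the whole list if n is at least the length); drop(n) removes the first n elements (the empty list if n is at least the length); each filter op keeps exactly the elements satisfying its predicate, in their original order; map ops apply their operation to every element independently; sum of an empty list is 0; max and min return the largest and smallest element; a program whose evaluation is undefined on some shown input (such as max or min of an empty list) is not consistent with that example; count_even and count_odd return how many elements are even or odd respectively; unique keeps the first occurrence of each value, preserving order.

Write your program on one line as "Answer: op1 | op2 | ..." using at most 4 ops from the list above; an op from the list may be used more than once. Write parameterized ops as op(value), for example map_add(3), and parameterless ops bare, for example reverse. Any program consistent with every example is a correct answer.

unique | map_mul(-6) | count_even

Check, running the answer program on each example:
  [-23, -42, 33, 45, -31, -11, -13, 36, -38] -> [-23, -42, 33, 45, -31, -11, -13, 36, -38] -> [138, 252, -198, -270, 186, 66, 78, -216, 228] -> 9
  [46, 14, 36, 12, 48, -3] -> [46, 14, 36, 12, 48, -3] -> [-276, -84, -216, -72, -288, 18] -> 6
  [-22, -13, -6, 46, 30] -> [-22, -13, -6, 46, 30] -> [132, 78, 36, -276, -180] -> 5
  [-35, 20, -49, -28, -18, 19, 33, 12, -46] -> [-35, 20, -49, -28, -18, 19, 33, 12, -46] -> [210, -120, 294, 168, 108, -114, -198, -72, 276] -> 9
  [17, 7, -22, -2, -45, 15, -29, -2] -> [17, 7, -22, -2, -45, 15, -29] -> [-102, -42, 132, 12, 270, -90, 174] -> 7
  [-2, 22, -33, 18, 36] -> [-2, 22, -33, 18, 36] -> [12, -132, 198, -108, -216] -> 5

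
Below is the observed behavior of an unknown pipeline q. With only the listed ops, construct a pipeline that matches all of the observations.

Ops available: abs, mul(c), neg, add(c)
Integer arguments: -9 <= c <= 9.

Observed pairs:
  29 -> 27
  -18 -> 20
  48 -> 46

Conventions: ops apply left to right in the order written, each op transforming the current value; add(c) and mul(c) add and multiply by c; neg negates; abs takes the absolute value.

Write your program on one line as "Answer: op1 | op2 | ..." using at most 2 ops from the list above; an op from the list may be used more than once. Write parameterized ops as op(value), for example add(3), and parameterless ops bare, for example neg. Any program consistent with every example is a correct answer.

add(-2) | abs

Check, running the answer program on each example:
  29 -> 27 -> 27
  -18 -> -20 -> 20
  48 -> 46 -> 46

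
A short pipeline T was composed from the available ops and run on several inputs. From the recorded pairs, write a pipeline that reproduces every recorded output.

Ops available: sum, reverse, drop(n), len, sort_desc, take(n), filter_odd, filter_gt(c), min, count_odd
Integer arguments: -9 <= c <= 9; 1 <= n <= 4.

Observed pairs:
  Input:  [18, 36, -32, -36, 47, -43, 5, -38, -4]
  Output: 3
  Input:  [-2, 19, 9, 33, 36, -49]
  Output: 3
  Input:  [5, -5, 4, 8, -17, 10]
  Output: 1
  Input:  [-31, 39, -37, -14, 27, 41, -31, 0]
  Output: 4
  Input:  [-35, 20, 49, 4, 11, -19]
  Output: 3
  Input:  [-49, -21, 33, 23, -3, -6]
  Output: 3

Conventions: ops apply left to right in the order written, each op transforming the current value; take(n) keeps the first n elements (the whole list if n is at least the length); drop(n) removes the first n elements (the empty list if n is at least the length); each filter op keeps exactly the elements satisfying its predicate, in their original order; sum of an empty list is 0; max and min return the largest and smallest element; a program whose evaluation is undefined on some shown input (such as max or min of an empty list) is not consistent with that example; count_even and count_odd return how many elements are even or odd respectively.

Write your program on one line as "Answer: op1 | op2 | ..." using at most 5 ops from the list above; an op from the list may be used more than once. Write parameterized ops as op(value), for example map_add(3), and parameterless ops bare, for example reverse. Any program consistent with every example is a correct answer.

drop(1) | drop(1) | sort_desc | filter_odd | len

Check, running the answer program on each example:
  [18, 36, -32, -36, 47, -43, 5, -38, -4] -> [36, -32, -36, 47, -43, 5, -38, -4] -> [-32, -36, 47, -43, 5, -38, -4] -> [47, 5, -4, -32, -36, -38, -43] -> [47, 5, -43] -> 3
  [-2, 19, 9, 33, 36, -49] -> [19, 9, 33, 36, -49] -> [9, 33, 36, -49] -> [36, 33, 9, -49] -> [33, 9, -49] -> 3
  [5, -5, 4, 8, -17, 10] -> [-5, 4, 8, -17, 10] -> [4, 8, -17, 10] -> [10, 8, 4, -17] -> [-17] -> 1
  [-31, 39, -37, -14, 27, 41, -31, 0] -> [39, -37, -14, 27, 41, -31, 0] -> [-37, -14, 27, 41, -31, 0] -> [41, 27, 0, -14, -31, -37] -> [41, 27, -31, -37] -> 4
  [-35, 20, 49, 4, 11, -19] -> [20, 49, 4, 11, -19] -> [49, 4, 11, -19] -> [49, 11, 4, -19] -> [49, 11, -19] -> 3
  [-49, -21, 33, 23, -3, -6] -> [-21, 33, 23, -3, -6] -> [33, 23, -3, -6] -> [33, 23, -3, -6] -> [33, 23, -3] -> 3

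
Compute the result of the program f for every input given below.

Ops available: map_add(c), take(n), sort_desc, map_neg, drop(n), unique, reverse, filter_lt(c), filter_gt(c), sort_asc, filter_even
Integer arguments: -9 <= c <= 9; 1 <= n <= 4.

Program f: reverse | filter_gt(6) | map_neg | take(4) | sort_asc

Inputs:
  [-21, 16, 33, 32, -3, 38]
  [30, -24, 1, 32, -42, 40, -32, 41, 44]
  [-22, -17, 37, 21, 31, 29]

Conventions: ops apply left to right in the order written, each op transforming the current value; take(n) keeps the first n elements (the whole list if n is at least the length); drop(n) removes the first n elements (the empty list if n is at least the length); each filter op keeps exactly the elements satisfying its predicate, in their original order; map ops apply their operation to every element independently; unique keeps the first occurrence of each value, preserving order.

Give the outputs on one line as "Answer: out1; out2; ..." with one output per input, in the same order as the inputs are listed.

Execution, op by op:
  [-21, 16, 33, 32, -3, 38] -> [38, -3, 32, 33, 16, -21] -> [38, 32, 33, 16] -> [-38, -32, -33, -16] -> [-38, -32, -33, -16] -> [-38, -33, -32, -16]
  [30, -24, 1, 32, -42, 40, -32, 41, 44] -> [44, 41, -32, 40, -42, 32, 1, -24, 30] -> [44, 41, 40, 32, 30] -> [-44, -41, -40, -32, -30] -> [-44, -41, -40, -32] -> [-44, -41, -40, -32]
  [-22, -17, 37, 21, 31, 29] -> [29, 31, 21, 37, -17, -22] -> [29, 31, 21, 37] -> [-29, -31, -21, -37] -> [-29, -31, -21, -37] -> [-37, -31, -29, -21]

[-38, -33, -32, -16]; [-44, -41, -40, -32]; [-37, -31, -29, -21]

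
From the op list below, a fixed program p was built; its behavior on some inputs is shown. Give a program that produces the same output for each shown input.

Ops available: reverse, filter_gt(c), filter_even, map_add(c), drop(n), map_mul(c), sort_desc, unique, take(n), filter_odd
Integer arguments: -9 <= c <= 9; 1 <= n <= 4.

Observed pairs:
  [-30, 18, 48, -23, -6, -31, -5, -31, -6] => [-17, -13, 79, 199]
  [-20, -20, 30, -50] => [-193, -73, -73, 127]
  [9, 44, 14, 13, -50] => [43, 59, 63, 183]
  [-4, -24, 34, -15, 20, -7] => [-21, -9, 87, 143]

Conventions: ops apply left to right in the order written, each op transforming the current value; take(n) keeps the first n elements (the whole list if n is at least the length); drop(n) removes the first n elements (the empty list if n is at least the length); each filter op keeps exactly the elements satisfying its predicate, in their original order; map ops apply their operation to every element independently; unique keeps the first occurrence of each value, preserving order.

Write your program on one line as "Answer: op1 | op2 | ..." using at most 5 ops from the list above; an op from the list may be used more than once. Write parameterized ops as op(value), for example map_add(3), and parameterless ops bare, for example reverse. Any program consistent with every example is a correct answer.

map_mul(4) | map_add(7) | sort_desc | take(4) | reverse

Check, running the answer program on each example:
  [-30, 18, 48, -23, -6, -31, -5, -31, -6] -> [-120, 72, 192, -92, -24, -124, -20, -124, -24] -> [-113, 79, 199, -85, -17, -117, -13, -117, -17] -> [199, 79, -13, -17, -17, -85, -113, -117, -117] -> [199, 79, -13, -17] -> [-17, -13, 79, 199]
  [-20, -20, 30, -50] -> [-80, -80, 120, -200] -> [-73, -73, 127, -193] -> [127, -73, -73, -193] -> [127, -73, -73, -193] -> [-193, -73, -73, 127]
  [9, 44, 14, 13, -50] -> [36, 176, 56, 52, -200] -> [43, 183, 63, 59, -193] -> [183, 63, 59, 43, -193] -> [183, 63, 59, 43] -> [43, 59, 63, 183]
  [-4, -24, 34, -15, 20, -7] -> [-16, -96, 136, -60, 80, -28] -> [-9, -89, 143, -53, 87, -21] -> [143, 87, -9, -21, -53, -89] -> [143, 87, -9, -21] -> [-21, -9, 87, 143]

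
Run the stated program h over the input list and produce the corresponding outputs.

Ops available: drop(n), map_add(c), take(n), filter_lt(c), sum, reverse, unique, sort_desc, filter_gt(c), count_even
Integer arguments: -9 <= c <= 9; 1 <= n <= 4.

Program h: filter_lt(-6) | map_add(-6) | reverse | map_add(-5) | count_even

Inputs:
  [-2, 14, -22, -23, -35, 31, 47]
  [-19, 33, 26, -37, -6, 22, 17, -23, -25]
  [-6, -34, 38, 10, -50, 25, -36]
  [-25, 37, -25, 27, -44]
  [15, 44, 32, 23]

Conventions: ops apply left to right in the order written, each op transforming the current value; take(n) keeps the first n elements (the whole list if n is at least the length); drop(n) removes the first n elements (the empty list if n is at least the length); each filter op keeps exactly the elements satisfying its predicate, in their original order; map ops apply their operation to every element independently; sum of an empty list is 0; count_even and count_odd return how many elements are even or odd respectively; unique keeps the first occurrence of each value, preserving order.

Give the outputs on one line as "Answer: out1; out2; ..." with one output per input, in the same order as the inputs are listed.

2; 4; 0; 2; 0

Execution, op by op:
  [-2, 14, -22, -23, -35, 31, 47] -> [-22, -23, -35] -> [-28, -29, -41] -> [-41, -29, -28] -> [-46, -34, -33] -> 2
  [-19, 33, 26, -37, -6, 22, 17, -23, -25] -> [-19, -37, -23, -25] -> [-25, -43, -29, -31] -> [-31, -29, -43, -25] -> [-36, -34, -48, -30] -> 4
  [-6, -34, 38, 10, -50, 25, -36] -> [-34, -50, -36] -> [-40, -56, -42] -> [-42, -56, -40] -> [-47, -61, -45] -> 0
  [-25, 37, -25, 27, -44] -> [-25, -25, -44] -> [-31, -31, -50] -> [-50, -31, -31] -> [-55, -36, -36] -> 2
  [15, 44, 32, 23] -> [] -> [] -> [] -> [] -> 0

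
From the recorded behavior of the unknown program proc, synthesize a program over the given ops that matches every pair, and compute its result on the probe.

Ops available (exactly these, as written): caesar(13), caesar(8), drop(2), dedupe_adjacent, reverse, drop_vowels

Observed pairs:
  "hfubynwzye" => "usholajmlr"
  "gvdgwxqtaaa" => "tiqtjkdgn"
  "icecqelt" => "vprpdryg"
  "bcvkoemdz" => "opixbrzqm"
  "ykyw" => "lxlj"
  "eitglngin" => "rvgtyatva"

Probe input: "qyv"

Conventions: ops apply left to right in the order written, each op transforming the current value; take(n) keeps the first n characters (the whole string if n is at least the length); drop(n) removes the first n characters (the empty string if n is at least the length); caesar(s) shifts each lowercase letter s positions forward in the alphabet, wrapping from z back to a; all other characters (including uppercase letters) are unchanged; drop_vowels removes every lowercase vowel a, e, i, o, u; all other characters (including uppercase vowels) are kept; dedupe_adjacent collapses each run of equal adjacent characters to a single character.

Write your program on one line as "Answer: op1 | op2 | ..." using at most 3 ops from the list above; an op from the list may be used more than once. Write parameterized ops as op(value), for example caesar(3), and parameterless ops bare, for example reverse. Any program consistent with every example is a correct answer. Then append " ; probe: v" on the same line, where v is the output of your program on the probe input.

caesar(13) | dedupe_adjacent ; probe: "dli"

Check, running the answer program on each example:
  "hfubynwzye" -> "usholajmlr" -> "usholajmlr"
  "gvdgwxqtaaa" -> "tiqtjkdgnnn" -> "tiqtjkdgn"
  "icecqelt" -> "vprpdryg" -> "vprpdryg"
  "bcvkoemdz" -> "opixbrzqm" -> "opixbrzqm"
  "ykyw" -> "lxlj" -> "lxlj"
  "eitglngin" -> "rvgtyatva" -> "rvgtyatva"
  probe: "qyv" -> "dli" -> "dli"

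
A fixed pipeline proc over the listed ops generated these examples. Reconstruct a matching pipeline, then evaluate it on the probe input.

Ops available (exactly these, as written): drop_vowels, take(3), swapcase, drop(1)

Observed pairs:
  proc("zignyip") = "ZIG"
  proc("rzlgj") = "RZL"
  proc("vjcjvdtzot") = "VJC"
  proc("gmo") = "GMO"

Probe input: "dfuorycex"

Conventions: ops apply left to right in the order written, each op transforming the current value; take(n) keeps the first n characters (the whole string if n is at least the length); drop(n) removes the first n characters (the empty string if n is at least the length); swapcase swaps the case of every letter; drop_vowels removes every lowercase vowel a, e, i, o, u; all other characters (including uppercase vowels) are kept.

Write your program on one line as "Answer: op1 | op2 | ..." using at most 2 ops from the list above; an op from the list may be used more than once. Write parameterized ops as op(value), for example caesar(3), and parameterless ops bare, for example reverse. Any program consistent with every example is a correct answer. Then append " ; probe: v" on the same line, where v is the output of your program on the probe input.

swapcase | take(3) ; probe: "DFU"

Check, running the answer program on each example:
  "zignyip" -> "ZIGNYIP" -> "ZIG"
  "rzlgj" -> "RZLGJ" -> "RZL"
  "vjcjvdtzot" -> "VJCJVDTZOT" -> "VJC"
  "gmo" -> "GMO" -> "GMO"
  probe: "dfuorycex" -> "DFUORYCEX" -> "DFU"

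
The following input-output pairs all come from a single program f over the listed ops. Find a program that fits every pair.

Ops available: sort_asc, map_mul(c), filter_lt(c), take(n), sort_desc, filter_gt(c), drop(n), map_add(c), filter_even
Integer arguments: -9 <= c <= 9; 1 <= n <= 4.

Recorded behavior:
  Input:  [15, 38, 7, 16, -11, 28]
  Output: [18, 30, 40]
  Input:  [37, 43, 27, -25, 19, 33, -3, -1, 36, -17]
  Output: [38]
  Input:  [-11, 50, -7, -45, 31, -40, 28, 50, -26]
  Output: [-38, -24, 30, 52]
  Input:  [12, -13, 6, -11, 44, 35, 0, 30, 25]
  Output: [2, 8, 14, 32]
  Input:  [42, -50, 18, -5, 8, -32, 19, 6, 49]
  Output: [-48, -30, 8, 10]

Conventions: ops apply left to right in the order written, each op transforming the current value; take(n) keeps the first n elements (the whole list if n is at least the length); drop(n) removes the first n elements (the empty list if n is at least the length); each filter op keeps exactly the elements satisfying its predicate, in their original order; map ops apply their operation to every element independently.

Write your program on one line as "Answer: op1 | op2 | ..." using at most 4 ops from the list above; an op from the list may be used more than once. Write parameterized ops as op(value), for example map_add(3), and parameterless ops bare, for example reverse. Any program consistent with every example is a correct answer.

map_add(2) | filter_even | sort_asc | take(4)

Check, running the answer program on each example:
  [15, 38, 7, 16, -11, 28] -> [17, 40, 9, 18, -9, 30] -> [40, 18, 30] -> [18, 30, 40] -> [18, 30, 40]
  [37, 43, 27, -25, 19, 33, -3, -1, 36, -17] -> [39, 45, 29, -23, 21, 35, -1, 1, 38, -15] -> [38] -> [38] -> [38]
  [-11, 50, -7, -45, 31, -40, 28, 50, -26] -> [-9, 52, -5, -43, 33, -38, 30, 52, -24] -> [52, -38, 30, 52, -24] -> [-38, -24, 30, 52, 52] -> [-38, -24, 30, 52]
  [12, -13, 6, -11, 44, 35, 0, 30, 25] -> [14, -11, 8, -9, 46, 37, 2, 32, 27] -> [14, 8, 46, 2, 32] -> [2, 8, 14, 32, 46] -> [2, 8, 14, 32]
  [42, -50, 18, -5, 8, -32, 19, 6, 49] -> [44, -48, 20, -3, 10, -30, 21, 8, 51] -> [44, -48, 20, 10, -30, 8] -> [-48, -30, 8, 10, 20, 44] -> [-48, -30, 8, 10]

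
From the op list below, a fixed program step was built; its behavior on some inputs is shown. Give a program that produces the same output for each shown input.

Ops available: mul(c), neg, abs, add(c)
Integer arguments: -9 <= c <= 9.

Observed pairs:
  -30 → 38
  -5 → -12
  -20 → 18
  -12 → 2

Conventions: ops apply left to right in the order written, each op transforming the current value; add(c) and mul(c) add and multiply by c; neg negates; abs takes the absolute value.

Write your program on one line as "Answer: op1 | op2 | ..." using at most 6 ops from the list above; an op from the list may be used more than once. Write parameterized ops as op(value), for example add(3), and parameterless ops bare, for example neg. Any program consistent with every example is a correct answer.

add(3) | add(9) | add(-8) | add(7) | mul(-2)

Check, running the answer program on each example:
  -30 -> -27 -> -18 -> -26 -> -19 -> 38
  -5 -> -2 -> 7 -> -1 -> 6 -> -12
  -20 -> -17 -> -8 -> -16 -> -9 -> 18
  -12 -> -9 -> 0 -> -8 -> -1 -> 2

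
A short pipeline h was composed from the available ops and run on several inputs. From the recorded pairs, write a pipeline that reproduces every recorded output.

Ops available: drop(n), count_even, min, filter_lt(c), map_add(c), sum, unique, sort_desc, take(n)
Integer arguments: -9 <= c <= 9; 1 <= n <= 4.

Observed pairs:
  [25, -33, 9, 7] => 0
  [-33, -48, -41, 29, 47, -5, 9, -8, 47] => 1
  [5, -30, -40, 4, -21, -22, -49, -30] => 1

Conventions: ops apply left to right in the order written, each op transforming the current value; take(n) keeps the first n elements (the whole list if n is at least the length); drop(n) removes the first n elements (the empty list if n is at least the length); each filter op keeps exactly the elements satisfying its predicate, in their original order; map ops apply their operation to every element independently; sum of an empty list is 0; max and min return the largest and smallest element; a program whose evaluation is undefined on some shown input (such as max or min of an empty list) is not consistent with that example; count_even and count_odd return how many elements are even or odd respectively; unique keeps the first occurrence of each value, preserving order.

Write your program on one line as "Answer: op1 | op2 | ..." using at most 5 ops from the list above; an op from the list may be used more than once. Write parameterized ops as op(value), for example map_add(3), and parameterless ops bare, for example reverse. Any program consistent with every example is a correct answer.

map_add(3) | map_add(-1) | take(2) | count_even

Check, running the answer program on each example:
  [25, -33, 9, 7] -> [28, -30, 12, 10] -> [27, -31, 11, 9] -> [27, -31] -> 0
  [-33, -48, -41, 29, 47, -5, 9, -8, 47] -> [-30, -45, -38, 32, 50, -2, 12, -5, 50] -> [-31, -46, -39, 31, 49, -3, 11, -6, 49] -> [-31, -46] -> 1
  [5, -30, -40, 4, -21, -22, -49, -30] -> [8, -27, -37, 7, -18, -19, -46, -27] -> [7, -28, -38, 6, -19, -20, -47, -28] -> [7, -28] -> 1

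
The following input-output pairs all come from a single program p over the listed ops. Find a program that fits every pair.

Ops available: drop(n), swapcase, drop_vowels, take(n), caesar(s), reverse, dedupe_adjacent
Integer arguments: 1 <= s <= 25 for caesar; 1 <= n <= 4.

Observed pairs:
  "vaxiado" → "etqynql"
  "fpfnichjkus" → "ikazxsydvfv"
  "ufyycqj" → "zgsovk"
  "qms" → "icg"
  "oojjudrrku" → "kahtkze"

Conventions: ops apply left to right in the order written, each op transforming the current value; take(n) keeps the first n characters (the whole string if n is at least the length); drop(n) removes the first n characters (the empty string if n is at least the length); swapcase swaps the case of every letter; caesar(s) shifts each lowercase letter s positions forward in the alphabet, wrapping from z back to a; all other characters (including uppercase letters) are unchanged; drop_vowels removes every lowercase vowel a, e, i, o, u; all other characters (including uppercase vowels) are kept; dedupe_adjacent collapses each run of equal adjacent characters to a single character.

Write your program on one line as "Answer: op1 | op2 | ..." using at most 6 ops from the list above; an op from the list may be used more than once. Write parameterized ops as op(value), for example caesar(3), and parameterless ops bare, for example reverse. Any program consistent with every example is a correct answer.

dedupe_adjacent | caesar(1) | caesar(20) | reverse | caesar(21)

Check, running the answer program on each example:
  "vaxiado" -> "vaxiado" -> "wbyjbep" -> "qvsdvyj" -> "jyvdsvq" -> "etqynql"
  "fpfnichjkus" -> "fpfnichjkus" -> "gqgojdiklvt" -> "akaidxcefpn" -> "npfecxdiaka" -> "ikazxsydvfv"
  "ufyycqj" -> "ufycqj" -> "vgzdrk" -> "patxle" -> "elxtap" -> "zgsovk"
  "qms" -> "qms" -> "rnt" -> "lhn" -> "nhl" -> "icg"
  "oojjudrrku" -> "ojudrku" -> "pkveslv" -> "jepymfp" -> "pfmypej" -> "kahtkze"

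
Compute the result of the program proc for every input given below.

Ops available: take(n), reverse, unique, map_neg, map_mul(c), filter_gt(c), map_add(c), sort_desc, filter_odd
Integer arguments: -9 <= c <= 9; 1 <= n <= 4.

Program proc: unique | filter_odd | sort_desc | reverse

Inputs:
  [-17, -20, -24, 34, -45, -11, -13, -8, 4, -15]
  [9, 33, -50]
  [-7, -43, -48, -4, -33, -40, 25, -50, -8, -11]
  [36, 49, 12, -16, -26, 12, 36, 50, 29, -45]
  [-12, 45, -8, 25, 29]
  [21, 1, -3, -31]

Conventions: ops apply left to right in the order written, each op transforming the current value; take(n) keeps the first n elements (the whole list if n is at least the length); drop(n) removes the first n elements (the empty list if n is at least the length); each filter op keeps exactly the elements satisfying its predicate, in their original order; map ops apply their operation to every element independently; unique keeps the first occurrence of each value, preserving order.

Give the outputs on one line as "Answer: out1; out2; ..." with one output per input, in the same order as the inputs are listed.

[-45, -17, -15, -13, -11]; [9, 33]; [-43, -33, -11, -7, 25]; [-45, 29, 49]; [25, 29, 45]; [-31, -3, 1, 21]

Execution, op by op:
  [-17, -20, -24, 34, -45, -11, -13, -8, 4, -15] -> [-17, -20, -24, 34, -45, -11, -13, -8, 4, -15] -> [-17, -45, -11, -13, -15] -> [-11, -13, -15, -17, -45] -> [-45, -17, -15, -13, -11]
  [9, 33, -50] -> [9, 33, -50] -> [9, 33] -> [33, 9] -> [9, 33]
  [-7, -43, -48, -4, -33, -40, 25, -50, -8, -11] -> [-7, -43, -48, -4, -33, -40, 25, -50, -8, -11] -> [-7, -43, -33, 25, -11] -> [25, -7, -11, -33, -43] -> [-43, -33, -11, -7, 25]
  [36, 49, 12, -16, -26, 12, 36, 50, 29, -45] -> [36, 49, 12, -16, -26, 50, 29, -45] -> [49, 29, -45] -> [49, 29, -45] -> [-45, 29, 49]
  [-12, 45, -8, 25, 29] -> [-12, 45, -8, 25, 29] -> [45, 25, 29] -> [45, 29, 25] -> [25, 29, 45]
  [21, 1, -3, -31] -> [21, 1, -3, -31] -> [21, 1, -3, -31] -> [21, 1, -3, -31] -> [-31, -3, 1, 21]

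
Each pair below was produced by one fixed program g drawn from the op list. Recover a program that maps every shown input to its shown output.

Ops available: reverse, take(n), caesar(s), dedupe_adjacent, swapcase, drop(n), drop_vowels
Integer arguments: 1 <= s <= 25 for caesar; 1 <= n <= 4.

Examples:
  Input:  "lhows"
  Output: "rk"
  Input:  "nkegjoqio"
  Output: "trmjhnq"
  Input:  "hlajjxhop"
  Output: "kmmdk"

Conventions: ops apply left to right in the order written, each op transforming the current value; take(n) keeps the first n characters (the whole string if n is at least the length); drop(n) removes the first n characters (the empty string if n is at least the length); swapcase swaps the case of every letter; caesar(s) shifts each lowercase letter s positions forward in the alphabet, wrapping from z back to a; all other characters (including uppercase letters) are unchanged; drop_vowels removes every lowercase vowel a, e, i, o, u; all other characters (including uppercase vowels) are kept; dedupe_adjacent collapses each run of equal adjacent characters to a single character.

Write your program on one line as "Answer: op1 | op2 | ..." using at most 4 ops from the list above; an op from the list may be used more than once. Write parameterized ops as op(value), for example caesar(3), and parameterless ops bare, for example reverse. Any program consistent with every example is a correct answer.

caesar(3) | drop_vowels | reverse | drop(2)

Check, running the answer program on each example:
  "lhows" -> "okrzv" -> "krzv" -> "vzrk" -> "rk"
  "nkegjoqio" -> "qnhjmrtlr" -> "qnhjmrtlr" -> "rltrmjhnq" -> "trmjhnq"
  "hlajjxhop" -> "kodmmakrs" -> "kdmmkrs" -> "srkmmdk" -> "kmmdk"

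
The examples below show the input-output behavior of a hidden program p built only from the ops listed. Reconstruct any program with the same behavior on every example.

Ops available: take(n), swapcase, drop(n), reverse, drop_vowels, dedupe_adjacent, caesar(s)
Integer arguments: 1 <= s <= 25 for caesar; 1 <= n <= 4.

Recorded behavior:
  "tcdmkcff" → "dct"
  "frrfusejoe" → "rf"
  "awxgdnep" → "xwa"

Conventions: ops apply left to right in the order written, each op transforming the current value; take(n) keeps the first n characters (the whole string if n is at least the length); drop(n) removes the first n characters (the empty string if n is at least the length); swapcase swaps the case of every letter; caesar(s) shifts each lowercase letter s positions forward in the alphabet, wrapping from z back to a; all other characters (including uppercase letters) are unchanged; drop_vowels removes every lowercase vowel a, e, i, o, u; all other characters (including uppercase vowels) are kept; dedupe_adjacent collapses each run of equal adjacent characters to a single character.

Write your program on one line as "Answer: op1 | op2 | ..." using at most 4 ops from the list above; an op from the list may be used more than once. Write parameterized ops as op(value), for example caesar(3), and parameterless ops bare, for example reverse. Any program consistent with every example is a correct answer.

take(3) | dedupe_adjacent | reverse

Check, running the answer program on each example:
  "tcdmkcff" -> "tcd" -> "tcd" -> "dct"
  "frrfusejoe" -> "frr" -> "fr" -> "rf"
  "awxgdnep" -> "awx" -> "awx" -> "xwa"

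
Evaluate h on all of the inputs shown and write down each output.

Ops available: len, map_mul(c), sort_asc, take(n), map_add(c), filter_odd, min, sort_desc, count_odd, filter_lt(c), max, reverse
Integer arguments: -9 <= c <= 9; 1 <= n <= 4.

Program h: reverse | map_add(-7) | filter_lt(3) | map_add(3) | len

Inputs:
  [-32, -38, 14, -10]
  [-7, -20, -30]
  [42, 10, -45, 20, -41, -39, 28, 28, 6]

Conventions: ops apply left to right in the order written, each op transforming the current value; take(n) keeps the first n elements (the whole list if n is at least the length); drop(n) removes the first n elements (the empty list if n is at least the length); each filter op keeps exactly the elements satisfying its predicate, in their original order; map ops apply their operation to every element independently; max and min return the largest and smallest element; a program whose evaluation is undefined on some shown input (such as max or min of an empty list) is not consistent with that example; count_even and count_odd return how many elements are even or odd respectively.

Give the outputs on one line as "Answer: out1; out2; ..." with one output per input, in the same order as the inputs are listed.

3; 3; 4

Execution, op by op:
  [-32, -38, 14, -10] -> [-10, 14, -38, -32] -> [-17, 7, -45, -39] -> [-17, -45, -39] -> [-14, -42, -36] -> 3
  [-7, -20, -30] -> [-30, -20, -7] -> [-37, -27, -14] -> [-37, -27, -14] -> [-34, -24, -11] -> 3
  [42, 10, -45, 20, -41, -39, 28, 28, 6] -> [6, 28, 28, -39, -41, 20, -45, 10, 42] -> [-1, 21, 21, -46, -48, 13, -52, 3, 35] -> [-1, -46, -48, -52] -> [2, -43, -45, -49] -> 4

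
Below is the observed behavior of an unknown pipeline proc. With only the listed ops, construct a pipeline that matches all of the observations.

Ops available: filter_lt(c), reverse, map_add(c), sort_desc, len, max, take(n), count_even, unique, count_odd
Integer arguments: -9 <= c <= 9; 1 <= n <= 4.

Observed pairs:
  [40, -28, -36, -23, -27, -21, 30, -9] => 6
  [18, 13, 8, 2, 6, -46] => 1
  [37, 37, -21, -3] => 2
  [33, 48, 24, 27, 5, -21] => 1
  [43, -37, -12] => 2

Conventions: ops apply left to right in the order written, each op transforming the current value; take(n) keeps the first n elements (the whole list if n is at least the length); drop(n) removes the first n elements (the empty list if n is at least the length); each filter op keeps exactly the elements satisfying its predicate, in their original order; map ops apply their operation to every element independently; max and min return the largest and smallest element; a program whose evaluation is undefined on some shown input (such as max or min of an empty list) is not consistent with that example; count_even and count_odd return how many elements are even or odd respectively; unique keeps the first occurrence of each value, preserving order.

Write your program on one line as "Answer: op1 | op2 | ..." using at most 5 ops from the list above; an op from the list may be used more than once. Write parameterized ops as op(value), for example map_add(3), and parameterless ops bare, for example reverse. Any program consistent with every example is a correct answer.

reverse | filter_lt(2) | sort_desc | len

Check, running the answer program on each example:
  [40, -28, -36, -23, -27, -21, 30, -9] -> [-9, 30, -21, -27, -23, -36, -28, 40] -> [-9, -21, -27, -23, -36, -28] -> [-9, -21, -23, -27, -28, -36] -> 6
  [18, 13, 8, 2, 6, -46] -> [-46, 6, 2, 8, 13, 18] -> [-46] -> [-46] -> 1
  [37, 37, -21, -3] -> [-3, -21, 37, 37] -> [-3, -21] -> [-3, -21] -> 2
  [33, 48, 24, 27, 5, -21] -> [-21, 5, 27, 24, 48, 33] -> [-21] -> [-21] -> 1
  [43, -37, -12] -> [-12, -37, 43] -> [-12, -37] -> [-12, -37] -> 2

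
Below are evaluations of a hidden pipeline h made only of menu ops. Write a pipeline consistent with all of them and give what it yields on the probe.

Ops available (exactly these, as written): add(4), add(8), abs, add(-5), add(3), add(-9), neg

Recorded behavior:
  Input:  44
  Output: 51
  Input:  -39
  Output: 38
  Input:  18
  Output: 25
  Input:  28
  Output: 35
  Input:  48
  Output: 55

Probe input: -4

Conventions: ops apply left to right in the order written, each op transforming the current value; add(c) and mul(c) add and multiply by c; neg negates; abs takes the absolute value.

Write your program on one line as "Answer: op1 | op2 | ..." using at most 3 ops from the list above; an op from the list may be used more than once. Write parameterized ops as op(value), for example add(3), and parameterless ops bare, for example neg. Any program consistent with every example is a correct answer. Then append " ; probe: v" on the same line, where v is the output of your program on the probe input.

add(4) | abs | add(3) ; probe: 3

Check, running the answer program on each example:
  44 -> 48 -> 48 -> 51
  -39 -> -35 -> 35 -> 38
  18 -> 22 -> 22 -> 25
  28 -> 32 -> 32 -> 35
  48 -> 52 -> 52 -> 55
  probe: -4 -> 0 -> 0 -> 3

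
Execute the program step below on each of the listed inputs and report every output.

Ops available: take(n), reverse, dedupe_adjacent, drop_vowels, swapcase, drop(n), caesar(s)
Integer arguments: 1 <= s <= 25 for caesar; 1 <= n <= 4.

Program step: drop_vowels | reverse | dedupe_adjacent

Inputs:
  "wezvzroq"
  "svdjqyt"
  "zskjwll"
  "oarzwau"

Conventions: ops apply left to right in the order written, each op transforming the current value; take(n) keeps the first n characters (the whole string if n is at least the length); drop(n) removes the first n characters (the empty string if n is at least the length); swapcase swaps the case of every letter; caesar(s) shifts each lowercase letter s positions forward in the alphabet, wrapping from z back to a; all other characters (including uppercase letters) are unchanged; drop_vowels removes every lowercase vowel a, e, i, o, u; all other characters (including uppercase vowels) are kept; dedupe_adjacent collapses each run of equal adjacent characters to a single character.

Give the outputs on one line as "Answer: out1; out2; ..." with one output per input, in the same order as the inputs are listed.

"qrzvzw"; "tyqjdvs"; "lwjksz"; "wzr"

Execution, op by op:
  "wezvzroq" -> "wzvzrq" -> "qrzvzw" -> "qrzvzw"
  "svdjqyt" -> "svdjqyt" -> "tyqjdvs" -> "tyqjdvs"
  "zskjwll" -> "zskjwll" -> "llwjksz" -> "lwjksz"
  "oarzwau" -> "rzw" -> "wzr" -> "wzr"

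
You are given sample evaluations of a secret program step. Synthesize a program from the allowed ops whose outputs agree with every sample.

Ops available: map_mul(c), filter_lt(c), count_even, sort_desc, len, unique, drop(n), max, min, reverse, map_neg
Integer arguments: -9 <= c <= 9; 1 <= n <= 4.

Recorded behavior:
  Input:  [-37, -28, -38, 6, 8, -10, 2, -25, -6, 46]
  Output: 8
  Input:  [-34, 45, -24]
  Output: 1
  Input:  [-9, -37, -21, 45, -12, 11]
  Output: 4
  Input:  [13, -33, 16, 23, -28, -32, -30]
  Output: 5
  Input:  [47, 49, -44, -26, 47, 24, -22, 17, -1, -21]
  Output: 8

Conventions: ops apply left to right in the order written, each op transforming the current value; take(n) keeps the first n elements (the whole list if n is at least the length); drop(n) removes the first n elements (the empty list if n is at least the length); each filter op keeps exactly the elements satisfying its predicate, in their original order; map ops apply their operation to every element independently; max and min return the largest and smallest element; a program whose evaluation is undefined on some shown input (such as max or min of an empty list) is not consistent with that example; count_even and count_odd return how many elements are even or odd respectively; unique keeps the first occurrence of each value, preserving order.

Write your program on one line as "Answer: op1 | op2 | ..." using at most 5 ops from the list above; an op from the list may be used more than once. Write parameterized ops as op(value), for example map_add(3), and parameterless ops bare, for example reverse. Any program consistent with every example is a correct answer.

map_mul(2) | reverse | drop(2) | map_neg | count_even

Check, running the answer program on each example:
  [-37, -28, -38, 6, 8, -10, 2, -25, -6, 46] -> [-74, -56, -76, 12, 16, -20, 4, -50, -12, 92] -> [92, -12, -50, 4, -20, 16, 12, -76, -56, -74] -> [-50, 4, -20, 16, 12, -76, -56, -74] -> [50, -4, 20, -16, -12, 76, 56, 74] -> 8
  [-34, 45, -24] -> [-68, 90, -48] -> [-48, 90, -68] -> [-68] -> [68] -> 1
  [-9, -37, -21, 45, -12, 11] -> [-18, -74, -42, 90, -24, 22] -> [22, -24, 90, -42, -74, -18] -> [90, -42, -74, -18] -> [-90, 42, 74, 18] -> 4
  [13, -33, 16, 23, -28, -32, -30] -> [26, -66, 32, 46, -56, -64, -60] -> [-60, -64, -56, 46, 32, -66, 26] -> [-56, 46, 32, -66, 26] -> [56, -46, -32, 66, -26] -> 5
  [47, 49, -44, -26, 47, 24, -22, 17, -1, -21] -> [94, 98, -88, -52, 94, 48, -44, 34, -2, -42] -> [-42, -2, 34, -44, 48, 94, -52, -88, 98, 94] -> [34, -44, 48, 94, -52, -88, 98, 94] -> [-34, 44, -48, -94, 52, 88, -98, -94] -> 8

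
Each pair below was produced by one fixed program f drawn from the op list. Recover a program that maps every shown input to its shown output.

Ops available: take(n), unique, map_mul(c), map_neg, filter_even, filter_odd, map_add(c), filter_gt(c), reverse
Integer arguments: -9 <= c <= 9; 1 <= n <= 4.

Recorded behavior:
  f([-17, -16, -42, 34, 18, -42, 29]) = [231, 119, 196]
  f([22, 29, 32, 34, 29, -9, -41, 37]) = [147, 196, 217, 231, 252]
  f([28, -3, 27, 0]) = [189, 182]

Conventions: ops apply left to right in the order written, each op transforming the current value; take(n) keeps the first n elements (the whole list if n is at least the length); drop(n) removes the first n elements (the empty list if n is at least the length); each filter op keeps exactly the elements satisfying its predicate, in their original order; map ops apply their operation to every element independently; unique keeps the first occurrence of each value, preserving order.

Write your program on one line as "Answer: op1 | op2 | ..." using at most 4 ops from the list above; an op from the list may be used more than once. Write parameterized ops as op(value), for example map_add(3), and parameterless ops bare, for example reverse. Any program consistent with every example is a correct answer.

map_add(-1) | map_mul(7) | unique | filter_gt(-7)

Check, running the answer program on each example:
  [-17, -16, -42, 34, 18, -42, 29] -> [-18, -17, -43, 33, 17, -43, 28] -> [-126, -119, -301, 231, 119, -301, 196] -> [-126, -119, -301, 231, 119, 196] -> [231, 119, 196]
  [22, 29, 32, 34, 29, -9, -41, 37] -> [21, 28, 31, 33, 28, -10, -42, 36] -> [147, 196, 217, 231, 196, -70, -294, 252] -> [147, 196, 217, 231, -70, -294, 252] -> [147, 196, 217, 231, 252]
  [28, -3, 27, 0] -> [27, -4, 26, -1] -> [189, -28, 182, -7] -> [189, -28, 182, -7] -> [189, 182]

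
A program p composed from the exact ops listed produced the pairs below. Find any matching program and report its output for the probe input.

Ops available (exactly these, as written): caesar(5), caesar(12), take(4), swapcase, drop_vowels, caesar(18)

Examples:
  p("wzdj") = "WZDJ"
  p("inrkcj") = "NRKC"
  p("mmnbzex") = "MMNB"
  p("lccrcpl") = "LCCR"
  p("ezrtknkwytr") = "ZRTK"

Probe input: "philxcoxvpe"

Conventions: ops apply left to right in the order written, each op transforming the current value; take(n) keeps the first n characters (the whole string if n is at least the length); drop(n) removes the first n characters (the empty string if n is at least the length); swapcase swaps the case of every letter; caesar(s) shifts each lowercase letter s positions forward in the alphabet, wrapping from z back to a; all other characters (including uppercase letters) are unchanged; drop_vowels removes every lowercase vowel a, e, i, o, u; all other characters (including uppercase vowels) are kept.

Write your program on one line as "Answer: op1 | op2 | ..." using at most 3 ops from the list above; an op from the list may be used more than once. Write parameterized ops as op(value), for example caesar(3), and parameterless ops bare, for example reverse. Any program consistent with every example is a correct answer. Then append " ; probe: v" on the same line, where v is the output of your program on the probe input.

drop_vowels | swapcase | take(4) ; probe: "PHLX"

Check, running the answer program on each example:
  "wzdj" -> "wzdj" -> "WZDJ" -> "WZDJ"
  "inrkcj" -> "nrkcj" -> "NRKCJ" -> "NRKC"
  "mmnbzex" -> "mmnbzx" -> "MMNBZX" -> "MMNB"
  "lccrcpl" -> "lccrcpl" -> "LCCRCPL" -> "LCCR"
  "ezrtknkwytr" -> "zrtknkwytr" -> "ZRTKNKWYTR" -> "ZRTK"
  probe: "philxcoxvpe" -> "phlxcxvp" -> "PHLXCXVP" -> "PHLX"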